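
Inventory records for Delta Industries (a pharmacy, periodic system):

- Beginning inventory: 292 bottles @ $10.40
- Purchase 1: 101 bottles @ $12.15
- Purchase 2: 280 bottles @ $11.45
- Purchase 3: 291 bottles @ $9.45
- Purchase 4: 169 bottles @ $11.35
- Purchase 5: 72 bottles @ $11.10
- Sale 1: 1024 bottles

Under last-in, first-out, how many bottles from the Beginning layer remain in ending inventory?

181

Sale 1 (1024) [LIFO — newest first]: 72 @ $11.10 + 169 @ $11.35 + 291 @ $9.45 + 280 @ $11.45 + 101 @ $12.15 + 111 @ $10.40 = $11,054.85
Ending inventory: 181 @ $10.40 = $1,882.40
Check: goods available $12,937.25 = COGS $11,054.85 + ending $1,882.40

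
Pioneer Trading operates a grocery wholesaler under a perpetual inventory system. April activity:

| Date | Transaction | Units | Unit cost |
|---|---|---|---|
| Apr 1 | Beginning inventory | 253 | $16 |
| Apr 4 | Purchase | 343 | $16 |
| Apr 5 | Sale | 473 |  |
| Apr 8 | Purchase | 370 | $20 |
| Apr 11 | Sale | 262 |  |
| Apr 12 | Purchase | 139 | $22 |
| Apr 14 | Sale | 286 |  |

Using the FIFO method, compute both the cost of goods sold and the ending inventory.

COGS = $18,146; ending inventory = $1,848

Apr 5, 473 sold [FIFO — oldest first]: 253 @ $16 + 220 @ $16 = $7,568
Apr 11, 262 sold [FIFO — oldest first]: 123 @ $16 + 139 @ $20 = $4,748
Apr 14, 286 sold [FIFO — oldest first]: 231 @ $20 + 55 @ $22 = $5,830
Total COGS = $7,568 + $4,748 + $5,830 = $18,146
Ending inventory: 84 @ $22 = $1,848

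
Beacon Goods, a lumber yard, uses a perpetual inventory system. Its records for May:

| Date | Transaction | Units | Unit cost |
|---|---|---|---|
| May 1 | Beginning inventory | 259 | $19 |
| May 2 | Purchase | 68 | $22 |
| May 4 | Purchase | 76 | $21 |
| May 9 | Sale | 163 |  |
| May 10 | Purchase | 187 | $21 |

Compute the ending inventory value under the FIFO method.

May 9, 163 sold [FIFO — oldest first]: 163 @ $19 = $3,097
Ending inventory: 96 @ $19 + 68 @ $22 + 76 @ $21 + 187 @ $21 = $8,843
Check: goods available $11,940 = COGS $3,097 + ending $8,843

Ending inventory = $8,843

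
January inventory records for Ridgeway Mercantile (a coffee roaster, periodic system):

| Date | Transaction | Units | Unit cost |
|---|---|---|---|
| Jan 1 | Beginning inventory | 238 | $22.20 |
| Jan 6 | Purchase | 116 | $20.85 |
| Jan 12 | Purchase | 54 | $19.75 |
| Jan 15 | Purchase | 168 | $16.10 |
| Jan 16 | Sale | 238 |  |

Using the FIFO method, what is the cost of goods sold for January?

COGS = $5,283.60

Jan 16, 238 sold [FIFO — oldest first]: 238 @ $22.20 = $5,283.60
Ending inventory: 116 @ $20.85 + 54 @ $19.75 + 168 @ $16.10 = $6,189.90
Check: goods available $11,473.50 = COGS $5,283.60 + ending $6,189.90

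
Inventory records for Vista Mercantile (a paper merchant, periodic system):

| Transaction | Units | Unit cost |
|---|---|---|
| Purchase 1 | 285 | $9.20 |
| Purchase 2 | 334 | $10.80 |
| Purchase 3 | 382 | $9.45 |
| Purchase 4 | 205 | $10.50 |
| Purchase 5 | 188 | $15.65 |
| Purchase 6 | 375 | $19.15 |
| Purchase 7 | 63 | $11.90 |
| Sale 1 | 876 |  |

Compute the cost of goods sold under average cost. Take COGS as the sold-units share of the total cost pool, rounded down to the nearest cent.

COGS = $10,933.14

Sale 1, sell 876: 876/1832 × $22,864.75 → $10,933.14
Ending inventory (cost pool remaining) = $11,931.61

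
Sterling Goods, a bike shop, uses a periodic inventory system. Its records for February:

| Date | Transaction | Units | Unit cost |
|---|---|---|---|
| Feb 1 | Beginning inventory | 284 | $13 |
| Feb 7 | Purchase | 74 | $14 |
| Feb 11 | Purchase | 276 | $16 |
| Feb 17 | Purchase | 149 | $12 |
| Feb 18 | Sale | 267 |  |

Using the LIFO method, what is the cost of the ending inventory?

Ending inventory = $7,256

Feb 18, 267 sold [LIFO — newest first]: 149 @ $12 + 118 @ $16 = $3,676
Ending inventory: 284 @ $13 + 74 @ $14 + 158 @ $16 = $7,256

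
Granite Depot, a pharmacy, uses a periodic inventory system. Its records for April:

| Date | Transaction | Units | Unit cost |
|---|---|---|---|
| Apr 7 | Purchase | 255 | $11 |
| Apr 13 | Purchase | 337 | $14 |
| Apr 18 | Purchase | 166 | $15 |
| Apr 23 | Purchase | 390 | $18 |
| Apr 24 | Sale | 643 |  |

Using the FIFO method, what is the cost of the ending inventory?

Apr 24, 643 sold [FIFO — oldest first]: 255 @ $11 + 337 @ $14 + 51 @ $15 = $8,288
Ending inventory: 115 @ $15 + 390 @ $18 = $8,745

Ending inventory = $8,745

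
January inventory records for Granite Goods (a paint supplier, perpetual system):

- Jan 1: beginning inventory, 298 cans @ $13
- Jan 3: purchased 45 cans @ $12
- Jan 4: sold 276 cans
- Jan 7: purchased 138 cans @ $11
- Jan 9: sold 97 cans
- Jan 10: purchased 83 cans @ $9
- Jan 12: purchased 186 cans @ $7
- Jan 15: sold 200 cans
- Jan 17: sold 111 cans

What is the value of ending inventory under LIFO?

Jan 4, 276 sold [LIFO — newest first]: 45 @ $12 + 231 @ $13 = $3,543
Jan 9, 97 sold [LIFO — newest first]: 97 @ $11 = $1,067
Jan 15, 200 sold [LIFO — newest first]: 186 @ $7 + 14 @ $9 = $1,428
Jan 17, 111 sold [LIFO — newest first]: 69 @ $9 + 41 @ $11 + 1 @ $13 = $1,085
Total COGS = $3,543 + $1,067 + $1,428 + $1,085 = $7,123
Ending inventory: 66 @ $13 = $858
Check: goods available $7,981 = COGS $7,123 + ending $858

Ending inventory = $858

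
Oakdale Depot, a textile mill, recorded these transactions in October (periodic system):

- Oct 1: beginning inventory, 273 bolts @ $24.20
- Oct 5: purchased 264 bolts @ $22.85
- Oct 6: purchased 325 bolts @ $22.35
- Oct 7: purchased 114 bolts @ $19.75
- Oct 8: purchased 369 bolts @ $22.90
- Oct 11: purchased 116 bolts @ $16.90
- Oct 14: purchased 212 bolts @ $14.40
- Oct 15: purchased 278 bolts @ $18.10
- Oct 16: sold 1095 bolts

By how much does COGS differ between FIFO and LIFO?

FIFO COGS: 273 @ $24.20 + 264 @ $22.85 + 325 @ $22.35 + 114 @ $19.75 + 119 @ $22.90 = $24,879.35
LIFO COGS: 278 @ $18.10 + 212 @ $14.40 + 116 @ $16.90 + 369 @ $22.90 + 114 @ $19.75 + 6 @ $22.35 = $20,880.70
Difference = |$24,879.35 − $20,880.70| = $3,998.65

$3,998.65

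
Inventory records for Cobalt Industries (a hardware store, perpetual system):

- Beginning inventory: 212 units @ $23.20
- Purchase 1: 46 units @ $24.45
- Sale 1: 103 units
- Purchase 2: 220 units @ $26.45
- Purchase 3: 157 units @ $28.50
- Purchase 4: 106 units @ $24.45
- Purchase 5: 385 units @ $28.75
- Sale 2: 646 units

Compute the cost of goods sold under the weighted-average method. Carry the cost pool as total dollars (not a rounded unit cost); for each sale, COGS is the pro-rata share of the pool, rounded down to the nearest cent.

COGS = $19,831.50

After Beginning: 212 on hand, pool $4,918.40 (≈ $23.2000 each)
After Purchase 1: 258 on hand, pool $6,043.10 (≈ $23.4229 each)
Sale 1, sell 103: 103/258 × $6,043.10 → $2,412.55
After Purchase 2: 375 on hand, pool $9,449.55 (≈ $25.1988 each)
After Purchase 3: 532 on hand, pool $13,924.05 (≈ $26.1730 each)
After Purchase 4: 638 on hand, pool $16,515.75 (≈ $25.8868 each)
After Purchase 5: 1023 on hand, pool $27,584.50 (≈ $26.9643 each)
Sale 2, sell 646: 646/1023 × $27,584.50 → $17,418.95
Total COGS = $2,412.55 + $17,418.95 = $19,831.50
Ending inventory (cost pool remaining) = $10,165.55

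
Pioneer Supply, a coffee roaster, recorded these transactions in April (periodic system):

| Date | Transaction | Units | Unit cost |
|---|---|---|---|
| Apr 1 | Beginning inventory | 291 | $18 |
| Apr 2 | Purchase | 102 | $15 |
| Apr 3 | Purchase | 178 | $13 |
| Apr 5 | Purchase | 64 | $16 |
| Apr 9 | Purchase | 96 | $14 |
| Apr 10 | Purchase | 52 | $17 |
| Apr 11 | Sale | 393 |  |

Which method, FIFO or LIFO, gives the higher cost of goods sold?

FIFO COGS: 291 @ $18 + 102 @ $15 = $6,768
LIFO COGS: 52 @ $17 + 96 @ $14 + 64 @ $16 + 178 @ $13 + 3 @ $15 = $5,611

FIFO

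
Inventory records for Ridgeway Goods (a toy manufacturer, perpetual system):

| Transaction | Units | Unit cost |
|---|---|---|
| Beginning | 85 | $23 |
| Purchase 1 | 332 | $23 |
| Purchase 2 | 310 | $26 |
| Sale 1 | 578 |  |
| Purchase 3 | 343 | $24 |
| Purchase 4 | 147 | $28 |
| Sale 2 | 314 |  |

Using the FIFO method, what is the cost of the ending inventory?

Ending inventory = $8,388

Sale 1 (578) [FIFO — oldest first]: 85 @ $23 + 332 @ $23 + 161 @ $26 = $13,777
Sale 2 (314) [FIFO — oldest first]: 149 @ $26 + 165 @ $24 = $7,834
Total COGS = $13,777 + $7,834 = $21,611
Ending inventory: 178 @ $24 + 147 @ $28 = $8,388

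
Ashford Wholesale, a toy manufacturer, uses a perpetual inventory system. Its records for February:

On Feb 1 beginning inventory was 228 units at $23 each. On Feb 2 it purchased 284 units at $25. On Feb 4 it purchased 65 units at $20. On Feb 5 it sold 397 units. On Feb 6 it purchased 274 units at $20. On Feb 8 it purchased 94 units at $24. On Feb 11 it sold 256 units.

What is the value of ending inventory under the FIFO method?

Feb 5, 397 sold [FIFO — oldest first]: 228 @ $23 + 169 @ $25 = $9,469
Feb 11, 256 sold [FIFO — oldest first]: 115 @ $25 + 65 @ $20 + 76 @ $20 = $5,695
Total COGS = $9,469 + $5,695 = $15,164
Ending inventory: 198 @ $20 + 94 @ $24 = $6,216

Ending inventory = $6,216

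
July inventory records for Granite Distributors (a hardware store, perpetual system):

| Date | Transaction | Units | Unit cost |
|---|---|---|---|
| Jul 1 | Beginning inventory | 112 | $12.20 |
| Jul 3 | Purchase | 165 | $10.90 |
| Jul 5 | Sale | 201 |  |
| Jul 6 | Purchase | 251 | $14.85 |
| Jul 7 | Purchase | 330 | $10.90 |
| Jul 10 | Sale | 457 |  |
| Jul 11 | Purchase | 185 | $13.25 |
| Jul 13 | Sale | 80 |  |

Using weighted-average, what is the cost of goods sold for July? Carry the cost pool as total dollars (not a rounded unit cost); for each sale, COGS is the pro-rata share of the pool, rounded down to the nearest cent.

After Jul 1: 112 on hand, pool $1,366.40 (≈ $12.2000 each)
After Jul 3: 277 on hand, pool $3,164.90 (≈ $11.4256 each)
Jul 5, sell 201: 201/277 × $3,164.90 → $2,296.55
After Jul 6: 327 on hand, pool $4,595.70 (≈ $14.0541 each)
After Jul 7: 657 on hand, pool $8,192.70 (≈ $12.4699 each)
Jul 10, sell 457: 457/657 × $8,192.70 → $5,698.72
After Jul 11: 385 on hand, pool $4,945.23 (≈ $12.8448 each)
Jul 13, sell 80: 80/385 × $4,945.23 → $1,027.58
Total COGS = $2,296.55 + $5,698.72 + $1,027.58 = $9,022.85
Ending inventory (cost pool remaining) = $3,917.65
Check: goods available $12,940.50 = COGS $9,022.85 + ending $3,917.65

COGS = $9,022.85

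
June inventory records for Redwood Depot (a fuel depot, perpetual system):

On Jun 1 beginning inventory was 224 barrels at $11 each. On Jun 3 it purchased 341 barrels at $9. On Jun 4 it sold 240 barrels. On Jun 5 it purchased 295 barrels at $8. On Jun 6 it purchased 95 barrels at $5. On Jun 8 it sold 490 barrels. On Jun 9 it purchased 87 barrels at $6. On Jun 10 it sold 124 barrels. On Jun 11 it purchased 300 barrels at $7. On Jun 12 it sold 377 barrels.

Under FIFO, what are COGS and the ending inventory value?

COGS = $10,213; ending inventory = $777

Jun 4, 240 sold [FIFO — oldest first]: 224 @ $11 + 16 @ $9 = $2,608
Jun 8, 490 sold [FIFO — oldest first]: 325 @ $9 + 165 @ $8 = $4,245
Jun 10, 124 sold [FIFO — oldest first]: 124 @ $8 = $992
Jun 12, 377 sold [FIFO — oldest first]: 6 @ $8 + 95 @ $5 + 87 @ $6 + 189 @ $7 = $2,368
Total COGS = $2,608 + $4,245 + $992 + $2,368 = $10,213
Ending inventory: 111 @ $7 = $777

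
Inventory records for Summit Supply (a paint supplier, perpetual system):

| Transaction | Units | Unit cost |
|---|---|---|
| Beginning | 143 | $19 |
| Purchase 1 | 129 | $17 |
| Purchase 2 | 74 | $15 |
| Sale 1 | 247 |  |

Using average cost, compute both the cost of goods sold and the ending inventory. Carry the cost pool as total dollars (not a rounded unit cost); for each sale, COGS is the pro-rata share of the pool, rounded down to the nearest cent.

After Beginning: 143 on hand, pool $2,717.00 (≈ $19.0000 each)
After Purchase 1: 272 on hand, pool $4,910.00 (≈ $18.0515 each)
After Purchase 2: 346 on hand, pool $6,020.00 (≈ $17.3988 each)
Sale 1, sell 247: 247/346 × $6,020.00 → $4,297.51
Ending inventory (cost pool remaining) = $1,722.49
Check: goods available $6,020.00 = COGS $4,297.51 + ending $1,722.49

COGS = $4,297.51; ending inventory = $1,722.49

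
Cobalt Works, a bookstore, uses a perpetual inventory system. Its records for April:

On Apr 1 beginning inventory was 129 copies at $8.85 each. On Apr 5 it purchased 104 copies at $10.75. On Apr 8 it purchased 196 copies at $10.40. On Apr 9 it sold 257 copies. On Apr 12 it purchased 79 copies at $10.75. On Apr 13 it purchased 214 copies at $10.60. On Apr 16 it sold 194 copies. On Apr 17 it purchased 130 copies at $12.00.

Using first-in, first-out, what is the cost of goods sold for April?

COGS = $4,534.55

Apr 9, 257 sold [FIFO — oldest first]: 129 @ $8.85 + 104 @ $10.75 + 24 @ $10.40 = $2,509.25
Apr 16, 194 sold [FIFO — oldest first]: 172 @ $10.40 + 22 @ $10.75 = $2,025.30
Total COGS = $2,509.25 + $2,025.30 = $4,534.55
Ending inventory: 57 @ $10.75 + 214 @ $10.60 + 130 @ $12.00 = $4,441.15
Check: goods available $8,975.70 = COGS $4,534.55 + ending $4,441.15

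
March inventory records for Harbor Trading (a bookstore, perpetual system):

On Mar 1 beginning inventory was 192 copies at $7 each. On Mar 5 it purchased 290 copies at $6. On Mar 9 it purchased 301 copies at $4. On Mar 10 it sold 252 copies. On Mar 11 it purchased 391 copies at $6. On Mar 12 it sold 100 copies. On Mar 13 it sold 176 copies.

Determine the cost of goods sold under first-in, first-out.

Mar 10, 252 sold [FIFO — oldest first]: 192 @ $7 + 60 @ $6 = $1,704
Mar 12, 100 sold [FIFO — oldest first]: 100 @ $6 = $600
Mar 13, 176 sold [FIFO — oldest first]: 130 @ $6 + 46 @ $4 = $964
Total COGS = $1,704 + $600 + $964 = $3,268
Ending inventory: 255 @ $4 + 391 @ $6 = $3,366
Check: goods available $6,634 = COGS $3,268 + ending $3,366

COGS = $3,268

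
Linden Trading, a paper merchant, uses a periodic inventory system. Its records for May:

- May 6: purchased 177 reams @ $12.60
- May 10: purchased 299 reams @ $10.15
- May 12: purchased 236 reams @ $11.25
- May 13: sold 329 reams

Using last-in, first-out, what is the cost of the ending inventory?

Ending inventory = $4,321.10

May 13, 329 sold [LIFO — newest first]: 236 @ $11.25 + 93 @ $10.15 = $3,598.95
Ending inventory: 177 @ $12.60 + 206 @ $10.15 = $4,321.10
Check: goods available $7,920.05 = COGS $3,598.95 + ending $4,321.10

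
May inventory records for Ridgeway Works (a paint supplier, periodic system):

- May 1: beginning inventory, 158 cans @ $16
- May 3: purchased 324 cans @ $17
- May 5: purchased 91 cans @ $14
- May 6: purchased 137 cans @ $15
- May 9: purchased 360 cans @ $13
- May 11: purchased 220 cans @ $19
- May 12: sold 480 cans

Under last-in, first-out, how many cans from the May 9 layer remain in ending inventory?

100

May 12, 480 sold [LIFO — newest first]: 220 @ $19 + 260 @ $13 = $7,560
Ending inventory: 158 @ $16 + 324 @ $17 + 91 @ $14 + 137 @ $15 + 100 @ $13 = $12,665
Check: goods available $20,225 = COGS $7,560 + ending $12,665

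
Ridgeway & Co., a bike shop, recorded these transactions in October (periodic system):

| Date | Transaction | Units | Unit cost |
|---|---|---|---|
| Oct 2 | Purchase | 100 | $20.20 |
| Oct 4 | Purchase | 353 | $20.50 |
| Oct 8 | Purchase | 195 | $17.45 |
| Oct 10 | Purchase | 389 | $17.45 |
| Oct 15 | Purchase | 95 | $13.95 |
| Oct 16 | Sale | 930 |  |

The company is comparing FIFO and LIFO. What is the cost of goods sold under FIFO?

COGS = $17,580.15

FIFO COGS: 100 @ $20.20 + 353 @ $20.50 + 195 @ $17.45 + 282 @ $17.45 = $17,580.15
LIFO COGS: 95 @ $13.95 + 389 @ $17.45 + 195 @ $17.45 + 251 @ $20.50 = $16,661.55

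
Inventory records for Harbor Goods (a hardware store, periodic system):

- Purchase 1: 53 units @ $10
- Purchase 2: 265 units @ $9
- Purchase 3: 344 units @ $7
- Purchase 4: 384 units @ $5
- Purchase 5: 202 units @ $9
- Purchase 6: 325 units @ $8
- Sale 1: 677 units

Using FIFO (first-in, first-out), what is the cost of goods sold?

COGS = $5,398

Sale 1 (677) [FIFO — oldest first]: 53 @ $10 + 265 @ $9 + 344 @ $7 + 15 @ $5 = $5,398
Ending inventory: 369 @ $5 + 202 @ $9 + 325 @ $8 = $6,263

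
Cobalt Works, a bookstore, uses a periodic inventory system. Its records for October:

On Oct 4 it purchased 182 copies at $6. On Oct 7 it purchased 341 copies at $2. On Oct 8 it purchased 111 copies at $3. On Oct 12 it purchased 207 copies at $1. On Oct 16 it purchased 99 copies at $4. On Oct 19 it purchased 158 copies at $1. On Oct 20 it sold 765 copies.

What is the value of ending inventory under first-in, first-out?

Ending inventory = $630

Oct 20, 765 sold [FIFO — oldest first]: 182 @ $6 + 341 @ $2 + 111 @ $3 + 131 @ $1 = $2,238
Ending inventory: 76 @ $1 + 99 @ $4 + 158 @ $1 = $630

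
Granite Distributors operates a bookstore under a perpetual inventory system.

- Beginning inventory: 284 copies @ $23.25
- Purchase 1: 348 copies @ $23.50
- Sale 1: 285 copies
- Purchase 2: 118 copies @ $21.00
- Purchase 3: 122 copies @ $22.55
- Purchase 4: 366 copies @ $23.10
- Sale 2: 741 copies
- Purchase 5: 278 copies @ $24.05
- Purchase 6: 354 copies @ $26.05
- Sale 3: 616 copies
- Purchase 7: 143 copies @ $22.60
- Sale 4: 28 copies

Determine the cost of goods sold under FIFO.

Sale 1 (285) [FIFO — oldest first]: 284 @ $23.25 + 1 @ $23.50 = $6,626.50
Sale 2 (741) [FIFO — oldest first]: 347 @ $23.50 + 118 @ $21.00 + 122 @ $22.55 + 154 @ $23.10 = $16,941.00
Sale 3 (616) [FIFO — oldest first]: 212 @ $23.10 + 278 @ $24.05 + 126 @ $26.05 = $14,865.40
Sale 4 (28) [FIFO — oldest first]: 28 @ $26.05 = $729.40
Total COGS = $6,626.50 + $16,941.00 + $14,865.40 + $729.40 = $39,162.30
Ending inventory: 200 @ $26.05 + 143 @ $22.60 = $8,441.80
Check: goods available $47,604.10 = COGS $39,162.30 + ending $8,441.80

COGS = $39,162.30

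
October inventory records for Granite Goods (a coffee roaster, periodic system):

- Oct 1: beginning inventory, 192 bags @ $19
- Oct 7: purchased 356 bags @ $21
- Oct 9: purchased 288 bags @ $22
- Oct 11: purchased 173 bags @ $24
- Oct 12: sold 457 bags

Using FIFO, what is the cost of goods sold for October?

COGS = $9,213

Oct 12, 457 sold [FIFO — oldest first]: 192 @ $19 + 265 @ $21 = $9,213
Ending inventory: 91 @ $21 + 288 @ $22 + 173 @ $24 = $12,399
Check: goods available $21,612 = COGS $9,213 + ending $12,399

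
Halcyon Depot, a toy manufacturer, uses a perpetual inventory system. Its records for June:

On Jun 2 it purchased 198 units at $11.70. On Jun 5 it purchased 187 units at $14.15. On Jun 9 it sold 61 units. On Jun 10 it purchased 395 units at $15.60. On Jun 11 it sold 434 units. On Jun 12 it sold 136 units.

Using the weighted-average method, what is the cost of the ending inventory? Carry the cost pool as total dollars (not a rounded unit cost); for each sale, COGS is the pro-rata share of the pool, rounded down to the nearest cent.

Ending inventory = $2,142.45

After Jun 2: 198 on hand, pool $2,316.60 (≈ $11.7000 each)
After Jun 5: 385 on hand, pool $4,962.65 (≈ $12.8900 each)
Jun 9, sell 61: 61/385 × $4,962.65 → $786.29
After Jun 10: 719 on hand, pool $10,338.36 (≈ $14.3788 each)
Jun 11, sell 434: 434/719 × $10,338.36 → $6,240.40
Jun 12, sell 136: 136/285 × $4,097.96 → $1,955.51
Total COGS = $786.29 + $6,240.40 + $1,955.51 = $8,982.20
Ending inventory (cost pool remaining) = $2,142.45
Check: goods available $11,124.65 = COGS $8,982.20 + ending $2,142.45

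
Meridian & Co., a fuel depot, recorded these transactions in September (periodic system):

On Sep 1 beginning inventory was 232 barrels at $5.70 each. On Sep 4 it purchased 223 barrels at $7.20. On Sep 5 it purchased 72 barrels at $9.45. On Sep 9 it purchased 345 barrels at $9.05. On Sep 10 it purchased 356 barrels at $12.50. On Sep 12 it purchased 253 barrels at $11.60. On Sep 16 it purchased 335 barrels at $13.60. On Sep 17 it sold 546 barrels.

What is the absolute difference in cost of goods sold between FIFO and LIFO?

$3,223.25

FIFO COGS: 232 @ $5.70 + 223 @ $7.20 + 72 @ $9.45 + 19 @ $9.05 = $3,780.35
LIFO COGS: 335 @ $13.60 + 211 @ $11.60 = $7,003.60
Difference = |$3,780.35 − $7,003.60| = $3,223.25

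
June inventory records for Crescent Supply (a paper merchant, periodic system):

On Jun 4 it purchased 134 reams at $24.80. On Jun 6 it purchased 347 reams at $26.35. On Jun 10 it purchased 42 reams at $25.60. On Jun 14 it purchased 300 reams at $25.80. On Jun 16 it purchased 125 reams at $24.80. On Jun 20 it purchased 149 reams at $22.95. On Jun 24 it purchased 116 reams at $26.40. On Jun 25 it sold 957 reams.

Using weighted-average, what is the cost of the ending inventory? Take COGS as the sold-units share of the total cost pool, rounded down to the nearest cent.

Jun 25, sell 957: 957/1213 × $30,863.80 → $24,350.08
Ending inventory (cost pool remaining) = $6,513.72

Ending inventory = $6,513.72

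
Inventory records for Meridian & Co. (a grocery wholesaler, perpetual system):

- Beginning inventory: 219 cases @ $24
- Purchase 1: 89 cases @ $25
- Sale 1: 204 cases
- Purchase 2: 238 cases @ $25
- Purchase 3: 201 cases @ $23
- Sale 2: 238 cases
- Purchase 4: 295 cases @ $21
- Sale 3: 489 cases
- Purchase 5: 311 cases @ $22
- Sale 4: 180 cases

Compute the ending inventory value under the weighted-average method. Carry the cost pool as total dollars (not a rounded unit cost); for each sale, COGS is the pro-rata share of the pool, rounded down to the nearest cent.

After Beginning: 219 on hand, pool $5,256.00 (≈ $24.0000 each)
After Purchase 1: 308 on hand, pool $7,481.00 (≈ $24.2890 each)
Sale 1, sell 204: 204/308 × $7,481.00 → $4,954.94
After Purchase 2: 342 on hand, pool $8,476.06 (≈ $24.7838 each)
After Purchase 3: 543 on hand, pool $13,099.06 (≈ $24.1235 each)
Sale 2, sell 238: 238/543 × $13,099.06 → $5,741.39
After Purchase 4: 600 on hand, pool $13,552.67 (≈ $22.5878 each)
Sale 3, sell 489: 489/600 × $13,552.67 → $11,045.42
After Purchase 5: 422 on hand, pool $9,349.25 (≈ $22.1546 each)
Sale 4, sell 180: 180/422 × $9,349.25 → $3,987.83
Total COGS = $4,954.94 + $5,741.39 + $11,045.42 + $3,987.83 = $25,729.58
Ending inventory (cost pool remaining) = $5,361.42

Ending inventory = $5,361.42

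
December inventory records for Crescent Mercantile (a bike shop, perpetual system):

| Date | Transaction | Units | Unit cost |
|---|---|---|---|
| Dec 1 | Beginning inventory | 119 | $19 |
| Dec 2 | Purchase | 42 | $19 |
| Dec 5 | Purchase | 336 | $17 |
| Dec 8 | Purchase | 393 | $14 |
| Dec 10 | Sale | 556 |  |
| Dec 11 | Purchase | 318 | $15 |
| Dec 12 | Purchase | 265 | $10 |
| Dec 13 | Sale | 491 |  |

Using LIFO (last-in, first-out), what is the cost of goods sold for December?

COGS = $14,313

Dec 10, 556 sold [LIFO — newest first]: 393 @ $14 + 163 @ $17 = $8,273
Dec 13, 491 sold [LIFO — newest first]: 265 @ $10 + 226 @ $15 = $6,040
Total COGS = $8,273 + $6,040 = $14,313
Ending inventory: 119 @ $19 + 42 @ $19 + 173 @ $17 + 92 @ $15 = $7,380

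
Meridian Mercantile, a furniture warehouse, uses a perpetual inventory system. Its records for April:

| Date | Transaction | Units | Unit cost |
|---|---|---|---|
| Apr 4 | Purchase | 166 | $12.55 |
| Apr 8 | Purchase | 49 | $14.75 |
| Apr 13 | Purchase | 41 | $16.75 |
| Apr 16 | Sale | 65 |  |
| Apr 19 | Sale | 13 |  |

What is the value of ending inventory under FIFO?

Ending inventory = $2,513.90

Apr 16, 65 sold [FIFO — oldest first]: 65 @ $12.55 = $815.75
Apr 19, 13 sold [FIFO — oldest first]: 13 @ $12.55 = $163.15
Total COGS = $815.75 + $163.15 = $978.90
Ending inventory: 88 @ $12.55 + 49 @ $14.75 + 41 @ $16.75 = $2,513.90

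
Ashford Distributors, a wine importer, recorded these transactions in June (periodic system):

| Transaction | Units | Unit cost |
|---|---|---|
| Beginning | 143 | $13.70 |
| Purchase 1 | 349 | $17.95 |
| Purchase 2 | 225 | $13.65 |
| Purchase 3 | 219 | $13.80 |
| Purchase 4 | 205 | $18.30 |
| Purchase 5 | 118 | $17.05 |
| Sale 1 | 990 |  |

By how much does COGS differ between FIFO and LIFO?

$554.40

FIFO COGS: 143 @ $13.70 + 349 @ $17.95 + 225 @ $13.65 + 219 @ $13.80 + 54 @ $18.30 = $15,305.30
LIFO COGS: 118 @ $17.05 + 205 @ $18.30 + 219 @ $13.80 + 225 @ $13.65 + 223 @ $17.95 = $15,859.70
Difference = |$15,305.30 − $15,859.70| = $554.40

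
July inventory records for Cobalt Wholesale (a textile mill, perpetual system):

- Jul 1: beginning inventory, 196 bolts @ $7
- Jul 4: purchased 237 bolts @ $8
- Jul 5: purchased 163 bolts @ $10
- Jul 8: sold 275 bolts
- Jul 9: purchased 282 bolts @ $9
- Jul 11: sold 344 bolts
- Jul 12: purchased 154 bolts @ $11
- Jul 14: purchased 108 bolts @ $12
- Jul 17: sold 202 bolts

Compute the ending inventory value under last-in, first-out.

Jul 8, 275 sold [LIFO — newest first]: 163 @ $10 + 112 @ $8 = $2,526
Jul 11, 344 sold [LIFO — newest first]: 282 @ $9 + 62 @ $8 = $3,034
Jul 17, 202 sold [LIFO — newest first]: 108 @ $12 + 94 @ $11 = $2,330
Total COGS = $2,526 + $3,034 + $2,330 = $7,890
Ending inventory: 196 @ $7 + 63 @ $8 + 60 @ $11 = $2,536

Ending inventory = $2,536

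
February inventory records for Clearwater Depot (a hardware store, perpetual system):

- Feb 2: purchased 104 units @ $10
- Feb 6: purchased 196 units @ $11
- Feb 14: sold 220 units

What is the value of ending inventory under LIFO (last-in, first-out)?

Feb 14, 220 sold [LIFO — newest first]: 196 @ $11 + 24 @ $10 = $2,396
Ending inventory: 80 @ $10 = $800

Ending inventory = $800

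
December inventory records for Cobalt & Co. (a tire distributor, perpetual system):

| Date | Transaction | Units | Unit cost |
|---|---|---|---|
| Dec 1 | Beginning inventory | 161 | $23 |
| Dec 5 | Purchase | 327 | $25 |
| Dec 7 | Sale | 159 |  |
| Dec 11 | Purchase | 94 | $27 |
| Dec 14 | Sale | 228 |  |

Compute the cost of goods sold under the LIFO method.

COGS = $9,863

Dec 7, 159 sold [LIFO — newest first]: 159 @ $25 = $3,975
Dec 14, 228 sold [LIFO — newest first]: 94 @ $27 + 134 @ $25 = $5,888
Total COGS = $3,975 + $5,888 = $9,863
Ending inventory: 161 @ $23 + 34 @ $25 = $4,553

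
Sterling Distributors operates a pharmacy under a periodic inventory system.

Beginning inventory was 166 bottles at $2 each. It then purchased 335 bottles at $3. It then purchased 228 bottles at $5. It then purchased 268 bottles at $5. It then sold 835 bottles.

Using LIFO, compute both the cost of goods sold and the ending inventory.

Sale 1 (835) [LIFO — newest first]: 268 @ $5 + 228 @ $5 + 335 @ $3 + 4 @ $2 = $3,493
Ending inventory: 162 @ $2 = $324
Check: goods available $3,817 = COGS $3,493 + ending $324

COGS = $3,493; ending inventory = $324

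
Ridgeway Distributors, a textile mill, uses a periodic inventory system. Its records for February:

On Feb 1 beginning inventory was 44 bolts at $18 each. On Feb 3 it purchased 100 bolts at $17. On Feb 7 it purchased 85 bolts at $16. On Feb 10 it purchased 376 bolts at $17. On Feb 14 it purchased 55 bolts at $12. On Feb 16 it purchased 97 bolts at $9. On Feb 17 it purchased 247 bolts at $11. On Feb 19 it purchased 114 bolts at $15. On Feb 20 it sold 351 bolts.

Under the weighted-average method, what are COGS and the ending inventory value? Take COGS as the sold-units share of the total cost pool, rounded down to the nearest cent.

COGS = $5,087.30; ending inventory = $11,116.70

Feb 20, sell 351: 351/1118 × $16,204.00 → $5,087.30
Ending inventory (cost pool remaining) = $11,116.70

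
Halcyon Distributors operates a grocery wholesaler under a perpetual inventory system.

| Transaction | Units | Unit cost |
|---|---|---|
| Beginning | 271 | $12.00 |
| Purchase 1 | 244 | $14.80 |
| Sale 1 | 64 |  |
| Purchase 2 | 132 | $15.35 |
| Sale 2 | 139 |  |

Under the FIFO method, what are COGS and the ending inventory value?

COGS = $2,436.00; ending inventory = $6,453.40

Sale 1 (64) [FIFO — oldest first]: 64 @ $12.00 = $768.00
Sale 2 (139) [FIFO — oldest first]: 139 @ $12.00 = $1,668.00
Total COGS = $768.00 + $1,668.00 = $2,436.00
Ending inventory: 68 @ $12.00 + 244 @ $14.80 + 132 @ $15.35 = $6,453.40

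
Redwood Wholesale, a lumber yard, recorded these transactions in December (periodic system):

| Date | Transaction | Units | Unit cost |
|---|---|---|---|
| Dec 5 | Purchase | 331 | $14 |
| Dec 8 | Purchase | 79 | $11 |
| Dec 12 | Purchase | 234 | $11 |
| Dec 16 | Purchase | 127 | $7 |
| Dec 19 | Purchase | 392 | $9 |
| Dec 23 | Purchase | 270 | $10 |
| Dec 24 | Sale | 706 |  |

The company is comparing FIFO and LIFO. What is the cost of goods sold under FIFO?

FIFO COGS: 331 @ $14 + 79 @ $11 + 234 @ $11 + 62 @ $7 = $8,511
LIFO COGS: 270 @ $10 + 392 @ $9 + 44 @ $7 = $6,536

COGS = $8,511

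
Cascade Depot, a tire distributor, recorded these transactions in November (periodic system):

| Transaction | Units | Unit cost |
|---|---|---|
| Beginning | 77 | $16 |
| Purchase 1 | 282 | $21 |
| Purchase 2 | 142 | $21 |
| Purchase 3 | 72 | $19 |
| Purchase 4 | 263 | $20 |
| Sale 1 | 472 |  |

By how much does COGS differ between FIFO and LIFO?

$22

FIFO COGS: 77 @ $16 + 282 @ $21 + 113 @ $21 = $9,527
LIFO COGS: 263 @ $20 + 72 @ $19 + 137 @ $21 = $9,505
Difference = |$9,527 − $9,505| = $22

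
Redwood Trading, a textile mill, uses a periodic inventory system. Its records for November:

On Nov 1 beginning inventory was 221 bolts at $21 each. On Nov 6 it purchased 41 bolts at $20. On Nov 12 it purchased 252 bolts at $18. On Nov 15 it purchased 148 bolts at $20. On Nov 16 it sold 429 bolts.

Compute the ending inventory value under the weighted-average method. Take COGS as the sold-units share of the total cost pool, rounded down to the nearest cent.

Ending inventory = $4,560.40

Nov 16, sell 429: 429/662 × $12,957.00 → $8,396.60
Ending inventory (cost pool remaining) = $4,560.40
Check: goods available $12,957.00 = COGS $8,396.60 + ending $4,560.40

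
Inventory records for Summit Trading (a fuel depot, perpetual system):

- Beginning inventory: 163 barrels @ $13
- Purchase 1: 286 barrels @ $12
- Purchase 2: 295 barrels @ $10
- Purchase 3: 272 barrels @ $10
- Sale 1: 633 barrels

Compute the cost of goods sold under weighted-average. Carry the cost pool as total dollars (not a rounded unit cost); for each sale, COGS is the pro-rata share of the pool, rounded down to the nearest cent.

COGS = $6,991.03

After Beginning: 163 on hand, pool $2,119.00 (≈ $13.0000 each)
After Purchase 1: 449 on hand, pool $5,551.00 (≈ $12.3630 each)
After Purchase 2: 744 on hand, pool $8,501.00 (≈ $11.4261 each)
After Purchase 3: 1016 on hand, pool $11,221.00 (≈ $11.0443 each)
Sale 1, sell 633: 633/1016 × $11,221.00 → $6,991.03
Ending inventory (cost pool remaining) = $4,229.97
Check: goods available $11,221.00 = COGS $6,991.03 + ending $4,229.97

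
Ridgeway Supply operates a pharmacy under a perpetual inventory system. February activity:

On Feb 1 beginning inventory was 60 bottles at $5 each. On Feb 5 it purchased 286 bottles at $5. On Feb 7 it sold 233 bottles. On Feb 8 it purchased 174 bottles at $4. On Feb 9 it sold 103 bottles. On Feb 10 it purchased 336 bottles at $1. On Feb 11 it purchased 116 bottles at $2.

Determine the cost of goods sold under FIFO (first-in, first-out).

Feb 7, 233 sold [FIFO — oldest first]: 60 @ $5 + 173 @ $5 = $1,165
Feb 9, 103 sold [FIFO — oldest first]: 103 @ $5 = $515
Total COGS = $1,165 + $515 = $1,680
Ending inventory: 10 @ $5 + 174 @ $4 + 336 @ $1 + 116 @ $2 = $1,314
Check: goods available $2,994 = COGS $1,680 + ending $1,314

COGS = $1,680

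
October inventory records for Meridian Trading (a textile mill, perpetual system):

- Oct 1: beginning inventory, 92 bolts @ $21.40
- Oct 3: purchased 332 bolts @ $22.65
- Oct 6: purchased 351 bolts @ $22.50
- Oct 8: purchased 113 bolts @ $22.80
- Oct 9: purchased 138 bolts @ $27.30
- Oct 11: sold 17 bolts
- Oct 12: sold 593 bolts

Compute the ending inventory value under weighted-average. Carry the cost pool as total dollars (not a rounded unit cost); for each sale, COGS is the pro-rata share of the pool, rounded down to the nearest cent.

After Oct 1: 92 on hand, pool $1,968.80 (≈ $21.4000 each)
After Oct 3: 424 on hand, pool $9,488.60 (≈ $22.3788 each)
After Oct 6: 775 on hand, pool $17,386.10 (≈ $22.4337 each)
After Oct 8: 888 on hand, pool $19,962.50 (≈ $22.4803 each)
After Oct 9: 1026 on hand, pool $23,729.90 (≈ $23.1286 each)
Oct 11, sell 17: 17/1026 × $23,729.90 → $393.18
Oct 12, sell 593: 593/1009 × $23,336.72 → $13,715.23
Total COGS = $393.18 + $13,715.23 = $14,108.41
Ending inventory (cost pool remaining) = $9,621.49

Ending inventory = $9,621.49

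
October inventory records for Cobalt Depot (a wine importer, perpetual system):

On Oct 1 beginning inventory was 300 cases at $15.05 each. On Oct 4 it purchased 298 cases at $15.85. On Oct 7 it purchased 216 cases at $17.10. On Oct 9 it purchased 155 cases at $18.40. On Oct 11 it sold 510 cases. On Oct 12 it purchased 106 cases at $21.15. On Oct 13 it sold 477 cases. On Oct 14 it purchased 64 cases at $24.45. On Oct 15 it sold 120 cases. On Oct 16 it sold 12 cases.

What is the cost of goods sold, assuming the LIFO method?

COGS = $19,289.60

Oct 11, 510 sold [LIFO — newest first]: 155 @ $18.40 + 216 @ $17.10 + 139 @ $15.85 = $8,748.75
Oct 13, 477 sold [LIFO — newest first]: 106 @ $21.15 + 159 @ $15.85 + 212 @ $15.05 = $7,952.65
Oct 15, 120 sold [LIFO — newest first]: 64 @ $24.45 + 56 @ $15.05 = $2,407.60
Oct 16, 12 sold [LIFO — newest first]: 12 @ $15.05 = $180.60
Total COGS = $8,748.75 + $7,952.65 + $2,407.60 + $180.60 = $19,289.60
Ending inventory: 20 @ $15.05 = $301.00
Check: goods available $19,590.60 = COGS $19,289.60 + ending $301.00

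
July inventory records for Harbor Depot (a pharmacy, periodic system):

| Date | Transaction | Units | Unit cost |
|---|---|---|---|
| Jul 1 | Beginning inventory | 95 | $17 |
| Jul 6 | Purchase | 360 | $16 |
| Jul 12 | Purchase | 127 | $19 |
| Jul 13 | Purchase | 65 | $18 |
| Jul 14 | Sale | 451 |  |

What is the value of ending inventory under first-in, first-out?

Ending inventory = $3,647

Jul 14, 451 sold [FIFO — oldest first]: 95 @ $17 + 356 @ $16 = $7,311
Ending inventory: 4 @ $16 + 127 @ $19 + 65 @ $18 = $3,647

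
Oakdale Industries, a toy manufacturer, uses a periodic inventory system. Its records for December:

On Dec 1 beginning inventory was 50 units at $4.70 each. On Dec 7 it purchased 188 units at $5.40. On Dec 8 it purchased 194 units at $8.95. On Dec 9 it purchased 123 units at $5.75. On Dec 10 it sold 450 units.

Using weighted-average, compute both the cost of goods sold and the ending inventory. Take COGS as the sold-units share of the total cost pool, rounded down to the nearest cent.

COGS = $2,994.93; ending inventory = $698.82

Dec 10, sell 450: 450/555 × $3,693.75 → $2,994.93
Ending inventory (cost pool remaining) = $698.82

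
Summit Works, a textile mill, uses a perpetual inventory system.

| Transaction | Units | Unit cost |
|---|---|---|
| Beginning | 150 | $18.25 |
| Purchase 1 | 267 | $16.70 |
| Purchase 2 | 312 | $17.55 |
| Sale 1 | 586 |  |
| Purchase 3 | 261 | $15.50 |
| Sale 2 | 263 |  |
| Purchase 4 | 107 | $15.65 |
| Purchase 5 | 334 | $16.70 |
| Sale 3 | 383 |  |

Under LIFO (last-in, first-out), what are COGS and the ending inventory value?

COGS = $20,488.90; ending inventory = $3,480.95

Sale 1 (586) [LIFO — newest first]: 312 @ $17.55 + 267 @ $16.70 + 7 @ $18.25 = $10,062.25
Sale 2 (263) [LIFO — newest first]: 261 @ $15.50 + 2 @ $18.25 = $4,082.00
Sale 3 (383) [LIFO — newest first]: 334 @ $16.70 + 49 @ $15.65 = $6,344.65
Total COGS = $10,062.25 + $4,082.00 + $6,344.65 = $20,488.90
Ending inventory: 141 @ $18.25 + 58 @ $15.65 = $3,480.95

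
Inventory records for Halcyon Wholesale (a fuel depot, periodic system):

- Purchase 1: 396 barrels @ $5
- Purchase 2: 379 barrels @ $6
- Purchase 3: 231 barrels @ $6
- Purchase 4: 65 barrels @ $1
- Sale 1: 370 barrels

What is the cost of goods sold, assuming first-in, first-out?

COGS = $1,850

Sale 1 (370) [FIFO — oldest first]: 370 @ $5 = $1,850
Ending inventory: 26 @ $5 + 379 @ $6 + 231 @ $6 + 65 @ $1 = $3,855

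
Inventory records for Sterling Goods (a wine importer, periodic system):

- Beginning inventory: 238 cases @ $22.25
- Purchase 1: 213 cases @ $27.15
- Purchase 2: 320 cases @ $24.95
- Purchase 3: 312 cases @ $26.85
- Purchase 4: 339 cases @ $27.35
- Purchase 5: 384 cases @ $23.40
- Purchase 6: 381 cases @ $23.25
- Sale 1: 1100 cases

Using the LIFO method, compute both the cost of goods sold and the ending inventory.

COGS = $27,006.10; ending inventory = $27,549.05

Sale 1 (1100) [LIFO — newest first]: 381 @ $23.25 + 384 @ $23.40 + 335 @ $27.35 = $27,006.10
Ending inventory: 238 @ $22.25 + 213 @ $27.15 + 320 @ $24.95 + 312 @ $26.85 + 4 @ $27.35 = $27,549.05
Check: goods available $54,555.15 = COGS $27,006.10 + ending $27,549.05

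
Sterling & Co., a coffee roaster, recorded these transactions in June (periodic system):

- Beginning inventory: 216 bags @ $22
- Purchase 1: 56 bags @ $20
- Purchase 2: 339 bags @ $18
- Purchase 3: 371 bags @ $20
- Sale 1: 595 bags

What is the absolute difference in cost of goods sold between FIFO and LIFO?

$234

FIFO COGS: 216 @ $22 + 56 @ $20 + 323 @ $18 = $11,686
LIFO COGS: 371 @ $20 + 224 @ $18 = $11,452
Difference = |$11,686 − $11,452| = $234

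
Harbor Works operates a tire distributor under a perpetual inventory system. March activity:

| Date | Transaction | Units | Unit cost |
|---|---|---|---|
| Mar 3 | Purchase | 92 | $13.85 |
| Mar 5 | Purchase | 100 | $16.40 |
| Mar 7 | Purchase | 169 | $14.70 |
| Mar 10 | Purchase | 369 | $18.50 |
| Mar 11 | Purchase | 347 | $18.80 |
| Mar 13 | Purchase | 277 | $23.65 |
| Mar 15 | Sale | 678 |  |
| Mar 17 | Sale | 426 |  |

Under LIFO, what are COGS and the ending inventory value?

Mar 15, 678 sold [LIFO — newest first]: 277 @ $23.65 + 347 @ $18.80 + 54 @ $18.50 = $14,073.65
Mar 17, 426 sold [LIFO — newest first]: 315 @ $18.50 + 111 @ $14.70 = $7,459.20
Total COGS = $14,073.65 + $7,459.20 = $21,532.85
Ending inventory: 92 @ $13.85 + 100 @ $16.40 + 58 @ $14.70 = $3,766.80

COGS = $21,532.85; ending inventory = $3,766.80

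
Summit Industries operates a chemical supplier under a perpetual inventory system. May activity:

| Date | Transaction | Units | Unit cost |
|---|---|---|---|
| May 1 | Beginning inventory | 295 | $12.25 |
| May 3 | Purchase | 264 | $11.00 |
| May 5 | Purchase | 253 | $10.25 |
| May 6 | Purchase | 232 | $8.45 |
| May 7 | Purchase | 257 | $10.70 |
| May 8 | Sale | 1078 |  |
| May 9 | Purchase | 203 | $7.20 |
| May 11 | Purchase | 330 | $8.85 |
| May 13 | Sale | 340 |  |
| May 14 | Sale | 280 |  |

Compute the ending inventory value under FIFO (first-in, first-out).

Ending inventory = $1,203.60

May 8, 1078 sold [FIFO — oldest first]: 295 @ $12.25 + 264 @ $11.00 + 253 @ $10.25 + 232 @ $8.45 + 34 @ $10.70 = $11,435.20
May 13, 340 sold [FIFO — oldest first]: 223 @ $10.70 + 117 @ $7.20 = $3,228.50
May 14, 280 sold [FIFO — oldest first]: 86 @ $7.20 + 194 @ $8.85 = $2,336.10
Total COGS = $11,435.20 + $3,228.50 + $2,336.10 = $16,999.80
Ending inventory: 136 @ $8.85 = $1,203.60
Check: goods available $18,203.40 = COGS $16,999.80 + ending $1,203.60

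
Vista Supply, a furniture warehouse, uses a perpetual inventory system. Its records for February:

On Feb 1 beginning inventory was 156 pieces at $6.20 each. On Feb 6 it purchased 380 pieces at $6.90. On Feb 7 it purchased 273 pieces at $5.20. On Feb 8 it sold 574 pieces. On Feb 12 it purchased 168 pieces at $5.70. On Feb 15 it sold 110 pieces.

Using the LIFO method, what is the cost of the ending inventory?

Feb 8, 574 sold [LIFO — newest first]: 273 @ $5.20 + 301 @ $6.90 = $3,496.50
Feb 15, 110 sold [LIFO — newest first]: 110 @ $5.70 = $627.00
Total COGS = $3,496.50 + $627.00 = $4,123.50
Ending inventory: 156 @ $6.20 + 79 @ $6.90 + 58 @ $5.70 = $1,842.90

Ending inventory = $1,842.90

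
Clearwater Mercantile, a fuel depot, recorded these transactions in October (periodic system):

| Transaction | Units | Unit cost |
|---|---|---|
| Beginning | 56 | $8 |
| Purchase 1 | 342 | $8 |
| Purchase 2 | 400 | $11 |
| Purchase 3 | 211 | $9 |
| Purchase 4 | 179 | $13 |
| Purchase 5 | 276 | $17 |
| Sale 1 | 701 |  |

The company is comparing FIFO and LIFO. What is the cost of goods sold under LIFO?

FIFO COGS: 56 @ $8 + 342 @ $8 + 303 @ $11 = $6,517
LIFO COGS: 276 @ $17 + 179 @ $13 + 211 @ $9 + 35 @ $11 = $9,303

COGS = $9,303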